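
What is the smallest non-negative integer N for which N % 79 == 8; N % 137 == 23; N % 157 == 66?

1224666

From N ≡ 8 (mod 79) write N = 8 + 79t. Substituting into N ≡ 23 (mod 137) gives 79t ≡ 15 (mod 137), and since 79⁻¹ ≡ 111 (mod 137), t ≡ 21. Hence N ≡ 8 + 79·21 = 1667 (mod 10823).
From N ≡ 1667 (mod 10823) write N = 1667 + 10823t. Substituting into N ≡ 66 (mod 157) gives 10823t ≡ 126 (mod 157), and since 147⁻¹ ≡ 47 (mod 157), t ≡ 113. Hence N ≡ 1667 + 10823·113 = 1224666 (mod 1699211).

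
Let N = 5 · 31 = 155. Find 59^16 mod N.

Mod 5: 59 ≡ 4; since 4 | 16, by Fermat 4^16 ≡ 1 (mod 5).
Mod 31: 59 ≡ 28; 28^16 ≡ 28 (mod 31).
Combine by CRT: x ≡ 1 (mod 5), x ≡ 28 (mod 31) ⇒ x ≡ 121 (mod 155).

121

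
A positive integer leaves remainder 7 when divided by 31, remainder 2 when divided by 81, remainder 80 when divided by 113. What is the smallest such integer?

From a ≡ 7 (mod 31) write a = 7 + 31t. Substituting into a ≡ 2 (mod 81) gives 31t ≡ 76 (mod 81), and since 31⁻¹ ≡ 34 (mod 81), t ≡ 73. Hence a ≡ 7 + 31·73 = 2270 (mod 2511).
From a ≡ 2270 (mod 2511) write a = 2270 + 2511t. Substituting into a ≡ 80 (mod 113) gives 2511t ≡ 70 (mod 113), and since 25⁻¹ ≡ 104 (mod 113), t ≡ 48. Hence a ≡ 2270 + 2511·48 = 122798 (mod 283743).

122798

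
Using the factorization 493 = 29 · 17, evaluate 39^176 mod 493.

460

Mod 29: 39 ≡ 10; by Fermat, exponent reduces to 176 mod 28 = 8; 10^8 ≡ 25 (mod 29).
Mod 17: 39 ≡ 5; since 16 | 176, by Fermat 5^176 ≡ 1 (mod 17).
Combine by CRT: x ≡ 25 (mod 29), x ≡ 1 (mod 17) ⇒ x ≡ 460 (mod 493).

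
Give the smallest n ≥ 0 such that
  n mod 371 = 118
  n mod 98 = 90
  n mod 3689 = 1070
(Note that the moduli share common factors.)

Combine the congruences pairwise.
gcd(371, 98) = 7 and 7 | (90 − 118), so the pair is consistent; merging gives n ≡ 2344 (mod 5194), where 5194 = lcm(371, 98).
gcd(5194, 3689) = 7 and 7 | (1070 − 2344), so the pair is consistent; merging gives n ≡ 1602096 (mod 2737238), where 2737238 = lcm(5194, 3689).
The solution is unique modulo lcm(371, 98, 3689) = 2737238.

1602096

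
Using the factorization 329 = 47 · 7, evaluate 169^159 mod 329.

260

Mod 47: 169 ≡ 28; by Fermat, exponent reduces to 159 mod 46 = 21; 28^21 ≡ 25 (mod 47).
Mod 7: 169 ≡ 1; by Fermat, exponent reduces to 159 mod 6 = 3; 1^3 ≡ 1 (mod 7).
Combine by CRT: x ≡ 25 (mod 47), x ≡ 1 (mod 7) ⇒ x ≡ 260 (mod 329).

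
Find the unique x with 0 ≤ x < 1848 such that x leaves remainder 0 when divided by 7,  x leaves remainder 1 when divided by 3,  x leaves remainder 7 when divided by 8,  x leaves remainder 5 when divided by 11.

The moduli are pairwise coprime; N = 7·3·8·11 = 1848.
N/7 = 264; 264 ≡ 5 (mod 7); 5·3 ≡ 1, so inverse 3.
N/3 = 616; 616 ≡ 1 (mod 3), inverse 1.
N/8 = 231; 231 ≡ 7 (mod 8); 7·7 ≡ 1, so inverse 7.
N/11 = 168; 168 ≡ 3 (mod 11); 3·4 ≡ 1, so inverse 4.
x ≡ 0·264·3 + 1·616·1 + 7·231·7 + 5·168·4 = 15295.
15295 mod 1848 = 511.

511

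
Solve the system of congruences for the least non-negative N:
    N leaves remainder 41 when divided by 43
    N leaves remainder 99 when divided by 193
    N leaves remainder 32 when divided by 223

The moduli are pairwise coprime; M = 43·193·223 = 1850677.
M/43 = 43039; 43039 ≡ 39 (mod 43); 39·32 ≡ 1, so inverse 32.
M/193 = 9589; 9589 ≡ 132 (mod 193); 132·174 ≡ 1, so inverse 174.
M/223 = 8299; 8299 ≡ 48 (mod 223); 48·79 ≡ 1, so inverse 79.
N ≡ 41·43039·32 + 99·9589·174 + 32·8299·79 = 242627154.
242627154 mod 1850677 = 188467.

188467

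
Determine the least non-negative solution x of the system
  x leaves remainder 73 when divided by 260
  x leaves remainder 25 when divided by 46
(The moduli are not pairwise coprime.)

853

gcd(260, 46) = 2 and 2 | (25 − 73), so the pair is consistent; merging gives x ≡ 853 (mod 5980), where 5980 = lcm(260, 46).
The solution is unique modulo lcm(260, 46) = 5980.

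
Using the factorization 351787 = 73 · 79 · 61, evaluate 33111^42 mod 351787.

90033

Mod 73: 33111 ≡ 42; 42^42 ≡ 24 (mod 73).
Mod 79: 33111 ≡ 10; 10^42 ≡ 52 (mod 79).
Mod 61: 33111 ≡ 49; 49^42 ≡ 58 (mod 61).
Combine by CRT: x ≡ 24 (mod 73), x ≡ 52 (mod 79), x ≡ 58 (mod 61) ⇒ x ≡ 90033 (mod 351787).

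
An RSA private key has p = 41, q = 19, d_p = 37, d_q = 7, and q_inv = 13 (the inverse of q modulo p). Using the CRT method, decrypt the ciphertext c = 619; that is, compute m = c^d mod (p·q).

m₁ = c^(d_p) mod p: c ≡ 4 (mod 41), and 4^37 mod 41 = 25.
m₂ = c^(d_q) mod q: c ≡ 11 (mod 19), and 11^7 mod 19 = 11.
h = q_inv·(m₁ − m₂) mod p = 13·(25 − 11) mod 41 = 18.
m = m₂ + h·q = 11 + 18·19 = 353.

353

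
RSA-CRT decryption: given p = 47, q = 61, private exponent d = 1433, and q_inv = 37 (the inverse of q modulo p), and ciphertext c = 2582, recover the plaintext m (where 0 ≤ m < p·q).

680

d_p = d mod (p−1) = 1433 mod 46 = 7; d_q = d mod (q−1) = 53.
m₁ = c^(d_p) mod p: c ≡ 44 (mod 47), and 44^7 mod 47 = 22.
m₂ = c^(d_q) mod q: c ≡ 20 (mod 61), and 20^53 mod 61 = 9.
h = q_inv·(m₁ − m₂) mod p = 37·(22 − 9) mod 47 = 11.
m = m₂ + h·q = 9 + 11·61 = 680.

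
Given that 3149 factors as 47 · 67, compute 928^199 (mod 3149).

Mod 47: 928 ≡ 35; by Fermat, exponent reduces to 199 mod 46 = 15; 35^15 ≡ 29 (mod 47).
Mod 67: 928 ≡ 57; by Fermat, exponent reduces to 199 mod 66 = 1; 57^1 ≡ 57 (mod 67).
Combine by CRT: x ≡ 29 (mod 47), x ≡ 57 (mod 67) ⇒ x ≡ 593 (mod 3149).

593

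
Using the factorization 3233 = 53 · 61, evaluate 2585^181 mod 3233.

84

Mod 53: 2585 ≡ 41; by Fermat, exponent reduces to 181 mod 52 = 25; 41^25 ≡ 31 (mod 53).
Mod 61: 2585 ≡ 23; by Fermat, exponent reduces to 181 mod 60 = 1; 23^1 ≡ 23 (mod 61).
Combine by CRT: x ≡ 31 (mod 53), x ≡ 23 (mod 61) ⇒ x ≡ 84 (mod 3233).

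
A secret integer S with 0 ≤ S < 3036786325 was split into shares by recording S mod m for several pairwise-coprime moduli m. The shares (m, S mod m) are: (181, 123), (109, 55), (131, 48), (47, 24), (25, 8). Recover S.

1139111858

From S ≡ 123 (mod 181) write S = 123 + 181t. Substituting into S ≡ 55 (mod 109) gives 181t ≡ 41 (mod 109), and since 72⁻¹ ≡ 53 (mod 109), t ≡ 102. Hence S ≡ 123 + 181·102 = 18585 (mod 19729).
From S ≡ 18585 (mod 19729) write S = 18585 + 19729t. Substituting into S ≡ 48 (mod 131) gives 19729t ≡ 65 (mod 131), and since 79⁻¹ ≡ 68 (mod 131), t ≡ 97. Hence S ≡ 18585 + 19729·97 = 1932298 (mod 2584499).
From S ≡ 1932298 (mod 2584499) write S = 1932298 + 2584499t. Substituting into S ≡ 24 (mod 47) gives 2584499t ≡ 37 (mod 47), and since 16⁻¹ ≡ 3 (mod 47), t ≡ 17. Hence S ≡ 1932298 + 2584499·17 = 45868781 (mod 121471453).
From S ≡ 45868781 (mod 121471453) write S = 45868781 + 121471453t. Substituting into S ≡ 8 (mod 25) gives 121471453t ≡ 2 (mod 25), and since 3⁻¹ ≡ 17 (mod 25), t ≡ 9. Hence S ≡ 45868781 + 121471453·9 = 1139111858 (mod 3036786325).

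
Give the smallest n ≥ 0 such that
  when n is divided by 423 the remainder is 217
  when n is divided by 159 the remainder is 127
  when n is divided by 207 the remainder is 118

gcd(423, 159) = 3 and 3 | (127 − 217), so the pair is consistent; merging gives n ≡ 15868 (mod 22419), where 22419 = lcm(423, 159).
gcd(22419, 207) = 9 and 9 | (118 − 15868), so the pair is consistent; merging gives n ≡ 83125 (mod 515637), where 515637 = lcm(22419, 207).
The solution is unique modulo lcm(423, 159, 207) = 515637.

83125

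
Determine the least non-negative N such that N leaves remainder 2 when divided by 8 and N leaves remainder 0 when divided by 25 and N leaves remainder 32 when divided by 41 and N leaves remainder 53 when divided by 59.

364850

From N ≡ 2 (mod 8) write N = 2 + 8t. Substituting into N ≡ 0 (mod 25) gives 8t ≡ 23 (mod 25), and since 8⁻¹ ≡ 22 (mod 25), t ≡ 6. Hence N ≡ 2 + 8·6 = 50 (mod 200).
From N ≡ 50 (mod 200) write N = 50 + 200t. Substituting into N ≡ 32 (mod 41) gives 200t ≡ 23 (mod 41), and since 36⁻¹ ≡ 8 (mod 41), t ≡ 20. Hence N ≡ 50 + 200·20 = 4050 (mod 8200).
From N ≡ 4050 (mod 8200) write N = 4050 + 8200t. Substituting into N ≡ 53 (mod 59) gives 8200t ≡ 15 (mod 59), and since 58⁻¹ ≡ 58 (mod 59), t ≡ 44. Hence N ≡ 4050 + 8200·44 = 364850 (mod 483800).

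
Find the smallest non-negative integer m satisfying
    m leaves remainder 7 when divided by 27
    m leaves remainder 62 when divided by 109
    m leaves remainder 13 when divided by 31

2896

Combine the congruences pairwise.
From m ≡ 7 (mod 27) write m = 7 + 27t. Substituting into m ≡ 62 (mod 109) gives 27t ≡ 55 (mod 109), and since 27⁻¹ ≡ 105 (mod 109), t ≡ 107. Hence m ≡ 7 + 27·107 = 2896 (mod 2943).
From m ≡ 2896 (mod 2943) write m = 2896 + 2943t. Substituting into m ≡ 13 (mod 31) gives 2943t ≡ 0 (mod 31), and since 29⁻¹ ≡ 15 (mod 31), t ≡ 0. Hence m ≡ 2896 + 2943·0 = 2896 (mod 91233).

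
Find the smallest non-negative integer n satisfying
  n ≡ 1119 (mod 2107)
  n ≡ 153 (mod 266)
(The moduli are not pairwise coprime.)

Combine the congruences pairwise.
gcd(2107, 266) = 7 and 7 | (153 − 1119), so the pair is consistent; merging gives n ≡ 17975 (mod 80066), where 80066 = lcm(2107, 266).
The solution is unique modulo lcm(2107, 266) = 80066.

17975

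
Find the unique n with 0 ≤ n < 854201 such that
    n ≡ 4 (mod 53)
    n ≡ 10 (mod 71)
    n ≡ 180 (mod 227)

The moduli are pairwise coprime; M = 53·71·227 = 854201.
M/53 = 16117; 16117 ≡ 5 (mod 53); 5·32 ≡ 1, so inverse 32.
M/71 = 12031; 12031 ≡ 32 (mod 71); 32·20 ≡ 1, so inverse 20.
M/227 = 3763; 3763 ≡ 131 (mod 227); 131·26 ≡ 1, so inverse 26.
n ≡ 4·16117·32 + 10·12031·20 + 180·3763·26 = 22080016.
22080016 mod 854201 = 724991.

724991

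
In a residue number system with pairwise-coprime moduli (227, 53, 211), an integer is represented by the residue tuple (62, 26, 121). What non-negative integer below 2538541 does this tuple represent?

165545

The moduli are pairwise coprime; N = 227·53·211 = 2538541.
N/227 = 11183; 11183 ≡ 60 (mod 227); 60·140 ≡ 1, so inverse 140.
N/53 = 47897; 47897 ≡ 38 (mod 53); 38·7 ≡ 1, so inverse 7.
N/211 = 12031; 12031 ≡ 4 (mod 211); 4·53 ≡ 1, so inverse 53.
x ≡ 62·11183·140 + 26·47897·7 + 121·12031·53 = 182940497.
182940497 mod 2538541 = 165545.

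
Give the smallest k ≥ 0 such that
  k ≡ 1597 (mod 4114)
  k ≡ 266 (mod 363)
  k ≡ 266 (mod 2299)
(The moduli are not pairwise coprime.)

227867

Combine the congruences pairwise.
gcd(4114, 363) = 121 and 121 | (266 − 1597), so the pair is consistent; merging gives k ≡ 5711 (mod 12342), where 12342 = lcm(4114, 363).
gcd(12342, 2299) = 121 and 121 | (266 − 5711), so the pair is consistent; merging gives k ≡ 227867 (mod 234498), where 234498 = lcm(12342, 2299).
The solution is unique modulo lcm(4114, 363, 2299) = 234498.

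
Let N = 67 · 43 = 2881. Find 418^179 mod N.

Mod 67: 418 ≡ 16; by Fermat, exponent reduces to 179 mod 66 = 47; 16^47 ≡ 60 (mod 67).
Mod 43: 418 ≡ 31; by Fermat, exponent reduces to 179 mod 42 = 11; 31^11 ≡ 17 (mod 43).
Combine by CRT: x ≡ 60 (mod 67), x ≡ 17 (mod 43) ⇒ x ≡ 60 (mod 2881).

60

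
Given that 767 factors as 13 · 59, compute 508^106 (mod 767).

Mod 13: 508 ≡ 1; by Fermat, exponent reduces to 106 mod 12 = 10; 1^10 ≡ 1 (mod 13).
Mod 59: 508 ≡ 36; by Fermat, exponent reduces to 106 mod 58 = 48; 36^48 ≡ 35 (mod 59).
Combine by CRT: x ≡ 1 (mod 13), x ≡ 35 (mod 59) ⇒ x ≡ 625 (mod 767).

625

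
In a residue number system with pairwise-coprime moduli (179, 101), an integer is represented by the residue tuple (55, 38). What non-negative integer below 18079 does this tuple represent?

12764

Combine the congruences pairwise.
From x ≡ 55 (mod 179) write x = 55 + 179t. Substituting into x ≡ 38 (mod 101) gives 179t ≡ 84 (mod 101), and since 78⁻¹ ≡ 79 (mod 101), t ≡ 71. Hence x ≡ 55 + 179·71 = 12764 (mod 18079).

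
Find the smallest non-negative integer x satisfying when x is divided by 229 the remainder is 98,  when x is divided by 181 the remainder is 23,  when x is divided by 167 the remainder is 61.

Combine the congruences pairwise.
From x ≡ 98 (mod 229) write x = 98 + 229t. Substituting into x ≡ 23 (mod 181) gives 229t ≡ 106 (mod 181), and since 48⁻¹ ≡ 132 (mod 181), t ≡ 55. Hence x ≡ 98 + 229·55 = 12693 (mod 41449).
From x ≡ 12693 (mod 41449) write x = 12693 + 41449t. Substituting into x ≡ 61 (mod 167) gives 41449t ≡ 60 (mod 167), and since 33⁻¹ ≡ 81 (mod 167), t ≡ 17. Hence x ≡ 12693 + 41449·17 = 717326 (mod 6921983).

717326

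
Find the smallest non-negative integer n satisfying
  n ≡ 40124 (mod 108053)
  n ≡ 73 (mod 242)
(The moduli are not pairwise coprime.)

148177

gcd(108053, 242) = 121 and 121 | (73 − 40124), so the pair is consistent; merging gives n ≡ 148177 (mod 216106), where 216106 = lcm(108053, 242).
The solution is unique modulo lcm(108053, 242) = 216106.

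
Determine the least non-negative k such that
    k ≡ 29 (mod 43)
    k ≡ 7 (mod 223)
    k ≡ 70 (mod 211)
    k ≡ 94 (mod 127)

The moduli are pairwise coprime; N = 43·223·211·127 = 256956433.
N/43 = 5975731; 5975731 ≡ 21 (mod 43); 21·41 ≡ 1, so inverse 41.
N/223 = 1152271; 1152271 ≡ 30 (mod 223); 30·171 ≡ 1, so inverse 171.
N/211 = 1217803; 1217803 ≡ 122 (mod 211); 122·64 ≡ 1, so inverse 64.
N/127 = 2023279; 2023279 ≡ 42 (mod 127); 42·124 ≡ 1, so inverse 124.
k ≡ 29·5975731·41 + 7·1152271·171 + 70·1217803·64 + 94·2023279·124 = 37523510010.
37523510010 mod 256956433 = 7870792.

7870792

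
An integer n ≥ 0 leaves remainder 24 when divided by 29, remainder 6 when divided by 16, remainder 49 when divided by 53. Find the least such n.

The moduli are pairwise coprime; M = 29·16·53 = 24592.
M/29 = 848; 848 ≡ 7 (mod 29); 7·25 ≡ 1, so inverse 25.
M/16 = 1537; 1537 ≡ 1 (mod 16), inverse 1.
M/53 = 464; 464 ≡ 40 (mod 53); 40·4 ≡ 1, so inverse 4.
n ≡ 24·848·25 + 6·1537·1 + 49·464·4 = 608966.
608966 mod 24592 = 18758.

18758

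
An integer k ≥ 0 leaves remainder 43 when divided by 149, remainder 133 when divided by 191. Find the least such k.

From k ≡ 43 (mod 149) write k = 43 + 149t. Substituting into k ≡ 133 (mod 191) gives 149t ≡ 90 (mod 191), and since 149⁻¹ ≡ 50 (mod 191), t ≡ 107. Hence k ≡ 43 + 149·107 = 15986 (mod 28459).

15986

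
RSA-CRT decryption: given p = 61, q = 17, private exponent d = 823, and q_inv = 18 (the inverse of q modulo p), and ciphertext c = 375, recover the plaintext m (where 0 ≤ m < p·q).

d_p = d mod (p−1) = 823 mod 60 = 43; d_q = d mod (q−1) = 7.
m₁ = c^(d_p) mod p: c ≡ 9 (mod 61), and 9^43 mod 61 = 58.
m₂ = c^(d_q) mod q: c ≡ 1 (mod 17), and 1^7 mod 17 = 1.
h = q_inv·(m₁ − m₂) mod p = 18·(58 − 1) mod 61 = 50.
m = m₂ + h·q = 1 + 50·17 = 851.

851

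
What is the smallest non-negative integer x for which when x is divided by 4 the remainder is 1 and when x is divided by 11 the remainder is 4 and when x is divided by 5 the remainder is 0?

The moduli are pairwise coprime; N = 4·11·5 = 220.
N/4 = 55; 55 ≡ 3 (mod 4); 3·3 ≡ 1, so inverse 3.
N/11 = 20; 20 ≡ 9 (mod 11); 9·5 ≡ 1, so inverse 5.
N/5 = 44; 44 ≡ 4 (mod 5); 4·4 ≡ 1, so inverse 4.
x ≡ 1·55·3 + 4·20·5 + 0·44·4 = 565.
565 mod 220 = 125.

125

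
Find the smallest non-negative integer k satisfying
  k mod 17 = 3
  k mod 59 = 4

From k ≡ 3 (mod 17) write k = 3 + 17t. Substituting into k ≡ 4 (mod 59) gives 17t ≡ 1 (mod 59), and since 17⁻¹ ≡ 7 (mod 59), t ≡ 7. Hence k ≡ 3 + 17·7 = 122 (mod 1003).

122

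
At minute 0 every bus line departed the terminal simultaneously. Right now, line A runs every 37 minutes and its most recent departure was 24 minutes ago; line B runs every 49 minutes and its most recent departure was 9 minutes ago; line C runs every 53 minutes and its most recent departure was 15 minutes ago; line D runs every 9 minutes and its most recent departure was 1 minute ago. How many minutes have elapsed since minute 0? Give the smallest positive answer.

842662

From t ≡ 24 (mod 37) write t = 24 + 37s. Substituting into t ≡ 9 (mod 49) gives 37s ≡ 34 (mod 49), and since 37⁻¹ ≡ 4 (mod 49), s ≡ 38. Hence t ≡ 24 + 37·38 = 1430 (mod 1813).
From t ≡ 1430 (mod 1813) write t = 1430 + 1813s. Substituting into t ≡ 15 (mod 53) gives 1813s ≡ 16 (mod 53), and since 11⁻¹ ≡ 29 (mod 53), s ≡ 40. Hence t ≡ 1430 + 1813·40 = 73950 (mod 96089).
From t ≡ 73950 (mod 96089) write t = 73950 + 96089s. Substituting into t ≡ 1 (mod 9) gives 96089s ≡ 4 (mod 9), and since 5⁻¹ ≡ 2 (mod 9), s ≡ 8. Hence t ≡ 73950 + 96089·8 = 842662 (mod 864801).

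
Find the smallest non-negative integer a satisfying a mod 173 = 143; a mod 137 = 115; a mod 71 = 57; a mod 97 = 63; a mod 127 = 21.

The moduli are pairwise coprime; N = 173·137·71·97·127 = 20730055949.
N/173 = 119826913; 119826913 ≡ 20 (mod 173); 20·26 ≡ 1, so inverse 26.
N/137 = 151314277; 151314277 ≡ 106 (mod 137); 106·53 ≡ 1, so inverse 53.
N/71 = 291972619; 291972619 ≡ 29 (mod 71); 29·49 ≡ 1, so inverse 49.
N/97 = 213711917; 213711917 ≡ 62 (mod 97); 62·36 ≡ 1, so inverse 36.
N/127 = 163228787; 163228787 ≡ 5 (mod 127); 5·51 ≡ 1, so inverse 51.
a ≡ 143·119826913·26 + 115·151314277·53 + 57·291972619·49 + 63·213711917·36 + 21·163228787·51 = 2842773164349.
2842773164349 mod 20730055949 = 2755499336.

2755499336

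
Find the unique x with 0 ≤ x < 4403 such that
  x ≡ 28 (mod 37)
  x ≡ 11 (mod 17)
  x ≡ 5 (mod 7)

1286

From x ≡ 28 (mod 37) write x = 28 + 37t. Substituting into x ≡ 11 (mod 17) gives 37t ≡ 0 (mod 17), and since 3⁻¹ ≡ 6 (mod 17), t ≡ 0. Hence x ≡ 28 + 37·0 = 28 (mod 629).
From x ≡ 28 (mod 629) write x = 28 + 629t. Substituting into x ≡ 5 (mod 7) gives 629t ≡ 5 (mod 7), and since 6⁻¹ ≡ 6 (mod 7), t ≡ 2. Hence x ≡ 28 + 629·2 = 1286 (mod 4403).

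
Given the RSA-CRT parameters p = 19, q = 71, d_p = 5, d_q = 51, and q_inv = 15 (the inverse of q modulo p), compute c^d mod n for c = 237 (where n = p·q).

m₁ = c^(d_p) mod p: c ≡ 9 (mod 19), and 9^5 mod 19 = 16.
m₂ = c^(d_q) mod q: c ≡ 24 (mod 71), and 24^51 mod 71 = 58.
h = q_inv·(m₁ − m₂) mod p = 15·(16 − 58) mod 19 = 16.
m = m₂ + h·q = 58 + 16·71 = 1194.

1194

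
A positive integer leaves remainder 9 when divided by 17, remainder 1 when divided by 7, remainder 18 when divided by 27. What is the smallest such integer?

From n ≡ 9 (mod 17) write n = 9 + 17t. Substituting into n ≡ 1 (mod 7) gives 17t ≡ 6 (mod 7), and since 3⁻¹ ≡ 5 (mod 7), t ≡ 2. Hence n ≡ 9 + 17·2 = 43 (mod 119).
From n ≡ 43 (mod 119) write n = 43 + 119t. Substituting into n ≡ 18 (mod 27) gives 119t ≡ 2 (mod 27), and since 11⁻¹ ≡ 5 (mod 27), t ≡ 10. Hence n ≡ 43 + 119·10 = 1233 (mod 3213).

1233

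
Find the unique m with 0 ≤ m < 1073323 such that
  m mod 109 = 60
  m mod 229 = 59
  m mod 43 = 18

451647

The moduli are pairwise coprime; N = 109·229·43 = 1073323.
N/109 = 9847; 9847 ≡ 37 (mod 109); 37·56 ≡ 1, so inverse 56.
N/229 = 4687; 4687 ≡ 107 (mod 229); 107·122 ≡ 1, so inverse 122.
N/43 = 24961; 24961 ≡ 21 (mod 43); 21·41 ≡ 1, so inverse 41.
m ≡ 60·9847·56 + 59·4687·122 + 18·24961·41 = 85244164.
85244164 mod 1073323 = 451647.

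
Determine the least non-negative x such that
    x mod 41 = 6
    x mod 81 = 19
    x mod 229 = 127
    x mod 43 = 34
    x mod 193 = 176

From x ≡ 6 (mod 41) write x = 6 + 41t. Substituting into x ≡ 19 (mod 81) gives 41t ≡ 13 (mod 81), and since 41⁻¹ ≡ 2 (mod 81), t ≡ 26. Hence x ≡ 6 + 41·26 = 1072 (mod 3321).
From x ≡ 1072 (mod 3321) write x = 1072 + 3321t. Substituting into x ≡ 127 (mod 229) gives 3321t ≡ 200 (mod 229), and since 115⁻¹ ≡ 2 (mod 229), t ≡ 171. Hence x ≡ 1072 + 3321·171 = 568963 (mod 760509).
From x ≡ 568963 (mod 760509) write x = 568963 + 760509t. Substituting into x ≡ 34 (mod 43) gives 760509t ≡ 4 (mod 43), and since 11⁻¹ ≡ 4 (mod 43), t ≡ 16. Hence x ≡ 568963 + 760509·16 = 12737107 (mod 32701887).
From x ≡ 12737107 (mod 32701887) write x = 12737107 + 32701887t. Substituting into x ≡ 176 (mod 193) gives 32701887t ≡ 104 (mod 193), and since 160⁻¹ ≡ 76 (mod 193), t ≡ 184. Hence x ≡ 12737107 + 32701887·184 = 6029884315 (mod 6311464191).

6029884315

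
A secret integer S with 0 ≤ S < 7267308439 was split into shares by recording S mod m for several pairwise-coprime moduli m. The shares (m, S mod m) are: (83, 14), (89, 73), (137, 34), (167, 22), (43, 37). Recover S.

846129570

From S ≡ 14 (mod 83) write S = 14 + 83t. Substituting into S ≡ 73 (mod 89) gives 83t ≡ 59 (mod 89), and since 83⁻¹ ≡ 74 (mod 89), t ≡ 5. Hence S ≡ 14 + 83·5 = 429 (mod 7387).
From S ≡ 429 (mod 7387) write S = 429 + 7387t. Substituting into S ≡ 34 (mod 137) gives 7387t ≡ 16 (mod 137), and since 126⁻¹ ≡ 112 (mod 137), t ≡ 11. Hence S ≡ 429 + 7387·11 = 81686 (mod 1012019).
From S ≡ 81686 (mod 1012019) write S = 81686 + 1012019t. Substituting into S ≡ 22 (mod 167) gives 1012019t ≡ 166 (mod 167), and since 166⁻¹ ≡ 166 (mod 167), t ≡ 1. Hence S ≡ 81686 + 1012019·1 = 1093705 (mod 169007173).
From S ≡ 1093705 (mod 169007173) write S = 1093705 + 169007173t. Substituting into S ≡ 37 (mod 43) gives 169007173t ≡ 37 (mod 43), and since 16⁻¹ ≡ 35 (mod 43), t ≡ 5. Hence S ≡ 1093705 + 169007173·5 = 846129570 (mod 7267308439).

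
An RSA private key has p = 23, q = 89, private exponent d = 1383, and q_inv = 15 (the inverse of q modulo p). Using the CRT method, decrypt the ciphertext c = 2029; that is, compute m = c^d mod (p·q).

214

d_p = d mod (p−1) = 1383 mod 22 = 19; d_q = d mod (q−1) = 63.
m₁ = c^(d_p) mod p: c ≡ 5 (mod 23), and 5^19 mod 23 = 7.
m₂ = c^(d_q) mod q: c ≡ 71 (mod 89), and 71^63 mod 89 = 36.
h = q_inv·(m₁ − m₂) mod p = 15·(7 − 36) mod 23 = 2.
m = m₂ + h·q = 36 + 2·89 = 214.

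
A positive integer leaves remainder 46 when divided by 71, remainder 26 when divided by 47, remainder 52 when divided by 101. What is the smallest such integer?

The moduli are pairwise coprime; N = 71·47·101 = 337037.
N/71 = 4747; 4747 ≡ 61 (mod 71); 61·7 ≡ 1, so inverse 7.
N/47 = 7171; 7171 ≡ 27 (mod 47); 27·7 ≡ 1, so inverse 7.
N/101 = 3337; 3337 ≡ 4 (mod 101); 4·76 ≡ 1, so inverse 76.
x ≡ 46·4747·7 + 26·7171·7 + 52·3337·76 = 16021480.
16021480 mod 337037 = 180741.

180741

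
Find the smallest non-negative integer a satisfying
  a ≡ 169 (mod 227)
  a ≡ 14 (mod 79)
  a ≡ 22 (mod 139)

From a ≡ 169 (mod 227) write a = 169 + 227t. Substituting into a ≡ 14 (mod 79) gives 227t ≡ 3 (mod 79), and since 69⁻¹ ≡ 71 (mod 79), t ≡ 55. Hence a ≡ 169 + 227·55 = 12654 (mod 17933).
From a ≡ 12654 (mod 17933) write a = 12654 + 17933t. Substituting into a ≡ 22 (mod 139) gives 17933t ≡ 17 (mod 139), and since 2⁻¹ ≡ 70 (mod 139), t ≡ 78. Hence a ≡ 12654 + 17933·78 = 1411428 (mod 2492687).

1411428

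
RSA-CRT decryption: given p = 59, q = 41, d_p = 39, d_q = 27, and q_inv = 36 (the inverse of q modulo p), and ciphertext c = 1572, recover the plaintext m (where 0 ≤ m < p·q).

817

m₁ = c^(d_p) mod p: c ≡ 38 (mod 59), and 38^39 mod 59 = 50.
m₂ = c^(d_q) mod q: c ≡ 14 (mod 41), and 14^27 mod 41 = 38.
h = q_inv·(m₁ − m₂) mod p = 36·(50 − 38) mod 59 = 19.
m = m₂ + h·q = 38 + 19·41 = 817.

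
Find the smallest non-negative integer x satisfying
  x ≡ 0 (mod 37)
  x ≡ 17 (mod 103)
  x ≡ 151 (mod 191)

561882

From x ≡ 0 (mod 37) write x = 0 + 37t. Substituting into x ≡ 17 (mod 103) gives 37t ≡ 17 (mod 103), and since 37⁻¹ ≡ 39 (mod 103), t ≡ 45. Hence x ≡ 0 + 37·45 = 1665 (mod 3811).
From x ≡ 1665 (mod 3811) write x = 1665 + 3811t. Substituting into x ≡ 151 (mod 191) gives 3811t ≡ 14 (mod 191), and since 182⁻¹ ≡ 106 (mod 191), t ≡ 147. Hence x ≡ 1665 + 3811·147 = 561882 (mod 727901).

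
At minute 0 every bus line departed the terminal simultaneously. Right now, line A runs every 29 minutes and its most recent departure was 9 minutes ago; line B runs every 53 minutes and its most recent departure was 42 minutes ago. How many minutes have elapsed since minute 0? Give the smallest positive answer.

Combine the congruences pairwise.
From t ≡ 9 (mod 29) write t = 9 + 29s. Substituting into t ≡ 42 (mod 53) gives 29s ≡ 33 (mod 53), and since 29⁻¹ ≡ 11 (mod 53), s ≡ 45. Hence t ≡ 9 + 29·45 = 1314 (mod 1537).

1314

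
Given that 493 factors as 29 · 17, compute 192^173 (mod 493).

479

Mod 29: 192 ≡ 18; by Fermat, exponent reduces to 173 mod 28 = 5; 18^5 ≡ 15 (mod 29).
Mod 17: 192 ≡ 5; by Fermat, exponent reduces to 173 mod 16 = 13; 5^13 ≡ 3 (mod 17).
Combine by CRT: x ≡ 15 (mod 29), x ≡ 3 (mod 17) ⇒ x ≡ 479 (mod 493).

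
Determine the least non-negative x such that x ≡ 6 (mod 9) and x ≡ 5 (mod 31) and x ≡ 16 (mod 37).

The moduli are pairwise coprime; N = 9·31·37 = 10323.
N/9 = 1147; 1147 ≡ 4 (mod 9); 4·7 ≡ 1, so inverse 7.
N/31 = 333; 333 ≡ 23 (mod 31); 23·27 ≡ 1, so inverse 27.
N/37 = 279; 279 ≡ 20 (mod 37); 20·13 ≡ 1, so inverse 13.
x ≡ 6·1147·7 + 5·333·27 + 16·279·13 = 151161.
151161 mod 10323 = 6639.

6639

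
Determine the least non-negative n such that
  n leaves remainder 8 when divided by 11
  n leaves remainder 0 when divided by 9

63

From n ≡ 8 (mod 11) write n = 8 + 11t. Substituting into n ≡ 0 (mod 9) gives 11t ≡ 1 (mod 9), and since 2⁻¹ ≡ 5 (mod 9), t ≡ 5. Hence n ≡ 8 + 11·5 = 63 (mod 99).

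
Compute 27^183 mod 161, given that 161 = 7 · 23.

Mod 7: 27 ≡ 6; by Fermat, exponent reduces to 183 mod 6 = 3; 6^3 ≡ 6 (mod 7).
Mod 23: 27 ≡ 4; by Fermat, exponent reduces to 183 mod 22 = 7; 4^7 ≡ 8 (mod 23).
Combine by CRT: x ≡ 6 (mod 7), x ≡ 8 (mod 23) ⇒ x ≡ 146 (mod 161).

146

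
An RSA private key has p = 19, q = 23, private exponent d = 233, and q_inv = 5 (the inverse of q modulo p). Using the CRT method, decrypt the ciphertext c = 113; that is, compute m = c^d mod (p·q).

341

d_p = d mod (p−1) = 233 mod 18 = 17; d_q = d mod (q−1) = 13.
m₁ = c^(d_p) mod p: c ≡ 18 (mod 19), and 18^17 mod 19 = 18.
m₂ = c^(d_q) mod q: c ≡ 21 (mod 23), and 21^13 mod 23 = 19.
h = q_inv·(m₁ − m₂) mod p = 5·(18 − 19) mod 19 = 14.
m = m₂ + h·q = 19 + 14·23 = 341.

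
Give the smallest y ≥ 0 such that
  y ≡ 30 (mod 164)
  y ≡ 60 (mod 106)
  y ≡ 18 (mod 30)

105318

gcd(164, 106) = 2 and 2 | (60 − 30), so the pair is consistent; merging gives y ≡ 1014 (mod 8692), where 8692 = lcm(164, 106).
gcd(8692, 30) = 2 and 2 | (18 − 1014), so the pair is consistent; merging gives y ≡ 105318 (mod 130380), where 130380 = lcm(8692, 30).
The solution is unique modulo lcm(164, 106, 30) = 130380.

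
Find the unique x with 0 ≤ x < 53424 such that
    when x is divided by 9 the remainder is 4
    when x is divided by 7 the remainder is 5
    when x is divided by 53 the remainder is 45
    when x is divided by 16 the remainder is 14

The moduli are pairwise coprime; N = 9·7·53·16 = 53424.
N/9 = 5936; 5936 ≡ 5 (mod 9); 5·2 ≡ 1, so inverse 2.
N/7 = 7632; 7632 ≡ 2 (mod 7); 2·4 ≡ 1, so inverse 4.
N/53 = 1008; 1008 ≡ 1 (mod 53), inverse 1.
N/16 = 3339; 3339 ≡ 11 (mod 16); 11·3 ≡ 1, so inverse 3.
x ≡ 4·5936·2 + 5·7632·4 + 45·1008·1 + 14·3339·3 = 385726.
385726 mod 53424 = 11758.

11758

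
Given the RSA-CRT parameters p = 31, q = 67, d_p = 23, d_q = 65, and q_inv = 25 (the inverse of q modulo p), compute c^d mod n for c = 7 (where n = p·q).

m₁ = c^(d_p) mod p: c ≡ 7 (mod 31), and 7^23 mod 31 = 10.
m₂ = c^(d_q) mod q: c ≡ 7 (mod 67), and 7^65 mod 67 = 48.
h = q_inv·(m₁ − m₂) mod p = 25·(10 − 48) mod 31 = 11.
m = m₂ + h·q = 48 + 11·67 = 785.

785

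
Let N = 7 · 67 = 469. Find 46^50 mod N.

Mod 7: 46 ≡ 4; by Fermat, exponent reduces to 50 mod 6 = 2; 4^2 ≡ 2 (mod 7).
Mod 67: 46 ≡ 46; 46^50 ≡ 17 (mod 67).
Combine by CRT: x ≡ 2 (mod 7), x ≡ 17 (mod 67) ⇒ x ≡ 352 (mod 469).

352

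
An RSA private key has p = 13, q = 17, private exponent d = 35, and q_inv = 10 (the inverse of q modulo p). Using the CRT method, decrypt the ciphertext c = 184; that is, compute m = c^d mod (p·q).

7

d_p = d mod (p−1) = 35 mod 12 = 11; d_q = d mod (q−1) = 3.
m₁ = c^(d_p) mod p: c ≡ 2 (mod 13), and 2^11 mod 13 = 7.
m₂ = c^(d_q) mod q: c ≡ 14 (mod 17), and 14^3 mod 17 = 7.
h = q_inv·(m₁ − m₂) mod p = 10·(7 − 7) mod 13 = 0.
m = m₂ + h·q = 7 + 0·17 = 7.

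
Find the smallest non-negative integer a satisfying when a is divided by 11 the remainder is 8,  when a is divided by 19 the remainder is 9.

85

Combine the congruences pairwise.
From a ≡ 8 (mod 11) write a = 8 + 11t. Substituting into a ≡ 9 (mod 19) gives 11t ≡ 1 (mod 19), and since 11⁻¹ ≡ 7 (mod 19), t ≡ 7. Hence a ≡ 8 + 11·7 = 85 (mod 209).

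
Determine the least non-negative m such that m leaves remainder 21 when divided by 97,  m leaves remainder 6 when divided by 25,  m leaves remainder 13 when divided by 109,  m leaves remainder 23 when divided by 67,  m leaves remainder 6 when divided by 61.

The moduli are pairwise coprime; N = 97·25·109·67·61 = 1080296275.
N/97 = 11137075; 11137075 ≡ 20 (mod 97); 20·34 ≡ 1, so inverse 34.
N/25 = 43211851; 43211851 ≡ 1 (mod 25), inverse 1.
N/109 = 9910975; 9910975 ≡ 41 (mod 109); 41·8 ≡ 1, so inverse 8.
N/67 = 16123825; 16123825 ≡ 7 (mod 67); 7·48 ≡ 1, so inverse 48.
N/61 = 17709775; 17709775 ≡ 11 (mod 61); 11·50 ≡ 1, so inverse 50.
m ≡ 21·11137075·34 + 6·43211851·1 + 13·9910975·8 + 23·16123825·48 + 6·17709775·50 = 32355519356.
32355519356 mod 1080296275 = 1026927381.

1026927381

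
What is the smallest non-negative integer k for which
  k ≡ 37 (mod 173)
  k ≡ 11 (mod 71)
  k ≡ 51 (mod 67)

747570

The moduli are pairwise coprime; N = 173·71·67 = 822961.
N/173 = 4757; 4757 ≡ 86 (mod 173); 86·171 ≡ 1, so inverse 171.
N/71 = 11591; 11591 ≡ 18 (mod 71); 18·4 ≡ 1, so inverse 4.
N/67 = 12283; 12283 ≡ 22 (mod 67); 22·64 ≡ 1, so inverse 64.
k ≡ 37·4757·171 + 11·11591·4 + 51·12283·64 = 70699255.
70699255 mod 822961 = 747570.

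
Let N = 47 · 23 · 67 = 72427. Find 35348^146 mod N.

Mod 47: 35348 ≡ 4; by Fermat, exponent reduces to 146 mod 46 = 8; 4^8 ≡ 18 (mod 47).
Mod 23: 35348 ≡ 20; by Fermat, exponent reduces to 146 mod 22 = 14; 20^14 ≡ 4 (mod 23).
Mod 67: 35348 ≡ 39; by Fermat, exponent reduces to 146 mod 66 = 14; 39^14 ≡ 26 (mod 67).
Combine by CRT: x ≡ 18 (mod 47), x ≡ 4 (mod 23), x ≡ 26 (mod 67) ⇒ x ≡ 6927 (mod 72427).

6927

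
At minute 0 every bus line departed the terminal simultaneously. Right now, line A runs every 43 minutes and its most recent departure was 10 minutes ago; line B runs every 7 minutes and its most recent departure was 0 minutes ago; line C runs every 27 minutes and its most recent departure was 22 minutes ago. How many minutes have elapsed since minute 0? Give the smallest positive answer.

From t ≡ 10 (mod 43) write t = 10 + 43s. Substituting into t ≡ 0 (mod 7) gives 43s ≡ 4 (mod 7), and since 1⁻¹ ≡ 1 (mod 7), s ≡ 4. Hence t ≡ 10 + 43·4 = 182 (mod 301).
From t ≡ 182 (mod 301) write t = 182 + 301s. Substituting into t ≡ 22 (mod 27) gives 301s ≡ 2 (mod 27), and since 4⁻¹ ≡ 7 (mod 27), s ≡ 14. Hence t ≡ 182 + 301·14 = 4396 (mod 8127).

4396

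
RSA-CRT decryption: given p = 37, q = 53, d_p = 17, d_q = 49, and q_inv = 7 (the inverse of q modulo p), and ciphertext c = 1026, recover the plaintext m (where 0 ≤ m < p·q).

m₁ = c^(d_p) mod p: c ≡ 27 (mod 37), and 27^17 mod 37 = 11.
m₂ = c^(d_q) mod q: c ≡ 19 (mod 53), and 19^49 mod 53 = 41.
h = q_inv·(m₁ − m₂) mod p = 7·(11 − 41) mod 37 = 12.
m = m₂ + h·q = 41 + 12·53 = 677.

677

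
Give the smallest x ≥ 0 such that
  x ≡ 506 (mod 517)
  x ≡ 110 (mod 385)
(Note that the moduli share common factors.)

17050

gcd(517, 385) = 11 and 11 | (110 − 506), so the pair is consistent; merging gives x ≡ 17050 (mod 18095), where 18095 = lcm(517, 385).
The solution is unique modulo lcm(517, 385) = 18095.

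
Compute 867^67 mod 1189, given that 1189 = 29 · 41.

217

Mod 29: 867 ≡ 26; by Fermat, exponent reduces to 67 mod 28 = 11; 26^11 ≡ 14 (mod 29).
Mod 41: 867 ≡ 6; by Fermat, exponent reduces to 67 mod 40 = 27; 6^27 ≡ 12 (mod 41).
Combine by CRT: x ≡ 14 (mod 29), x ≡ 12 (mod 41) ⇒ x ≡ 217 (mod 1189).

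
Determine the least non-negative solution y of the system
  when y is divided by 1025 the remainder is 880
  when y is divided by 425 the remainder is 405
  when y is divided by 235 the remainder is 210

gcd(1025, 425) = 25 and 25 | (405 − 880), so the pair is consistent; merging gives y ≡ 8055 (mod 17425), where 17425 = lcm(1025, 425).
gcd(17425, 235) = 5 and 5 | (210 − 8055), so the pair is consistent; merging gives y ≡ 548230 (mod 818975), where 818975 = lcm(17425, 235).
The solution is unique modulo lcm(1025, 425, 235) = 818975.

548230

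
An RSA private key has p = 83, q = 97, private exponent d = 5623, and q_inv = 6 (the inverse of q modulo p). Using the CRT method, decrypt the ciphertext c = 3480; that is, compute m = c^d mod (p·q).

2417

d_p = d mod (p−1) = 5623 mod 82 = 47; d_q = d mod (q−1) = 55.
m₁ = c^(d_p) mod p: c ≡ 77 (mod 83), and 77^47 mod 83 = 10.
m₂ = c^(d_q) mod q: c ≡ 85 (mod 97), and 85^55 mod 97 = 89.
h = q_inv·(m₁ − m₂) mod p = 6·(10 − 89) mod 83 = 24.
m = m₂ + h·q = 89 + 24·97 = 2417.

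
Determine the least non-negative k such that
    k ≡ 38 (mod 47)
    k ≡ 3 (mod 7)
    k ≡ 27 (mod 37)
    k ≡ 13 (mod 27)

From k ≡ 38 (mod 47) write k = 38 + 47t. Substituting into k ≡ 3 (mod 7) gives 47t ≡ 0 (mod 7), and since 5⁻¹ ≡ 3 (mod 7), t ≡ 0. Hence k ≡ 38 + 47·0 = 38 (mod 329).
From k ≡ 38 (mod 329) write k = 38 + 329t. Substituting into k ≡ 27 (mod 37) gives 329t ≡ 26 (mod 37), and since 33⁻¹ ≡ 9 (mod 37), t ≡ 12. Hence k ≡ 38 + 329·12 = 3986 (mod 12173).
From k ≡ 3986 (mod 12173) write k = 3986 + 12173t. Substituting into k ≡ 13 (mod 27) gives 12173t ≡ 23 (mod 27), and since 23⁻¹ ≡ 20 (mod 27), t ≡ 1. Hence k ≡ 3986 + 12173·1 = 16159 (mod 328671).

16159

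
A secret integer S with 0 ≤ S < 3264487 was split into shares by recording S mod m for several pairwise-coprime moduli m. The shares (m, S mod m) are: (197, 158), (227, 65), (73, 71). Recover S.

2357460

From S ≡ 158 (mod 197) write S = 158 + 197t. Substituting into S ≡ 65 (mod 227) gives 197t ≡ 134 (mod 227), and since 197⁻¹ ≡ 174 (mod 227), t ≡ 162. Hence S ≡ 158 + 197·162 = 32072 (mod 44719).
From S ≡ 32072 (mod 44719) write S = 32072 + 44719t. Substituting into S ≡ 71 (mod 73) gives 44719t ≡ 46 (mod 73), and since 43⁻¹ ≡ 17 (mod 73), t ≡ 52. Hence S ≡ 32072 + 44719·52 = 2357460 (mod 3264487).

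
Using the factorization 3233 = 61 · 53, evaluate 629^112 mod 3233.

Mod 61: 629 ≡ 19; by Fermat, exponent reduces to 112 mod 60 = 52; 19^52 ≡ 57 (mod 61).
Mod 53: 629 ≡ 46; by Fermat, exponent reduces to 112 mod 52 = 8; 46^8 ≡ 44 (mod 53).
Combine by CRT: x ≡ 57 (mod 61), x ≡ 44 (mod 53) ⇒ x ≡ 362 (mod 3233).

362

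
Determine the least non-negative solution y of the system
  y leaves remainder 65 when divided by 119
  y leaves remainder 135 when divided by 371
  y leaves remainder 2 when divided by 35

4587

gcd(119, 371) = 7 and 7 | (135 − 65), so the pair is consistent; merging gives y ≡ 4587 (mod 6307), where 6307 = lcm(119, 371).
gcd(6307, 35) = 7 and 7 | (2 − 4587), so the pair is consistent; merging gives y ≡ 4587 (mod 31535), where 31535 = lcm(6307, 35).
The solution is unique modulo lcm(119, 371, 35) = 31535.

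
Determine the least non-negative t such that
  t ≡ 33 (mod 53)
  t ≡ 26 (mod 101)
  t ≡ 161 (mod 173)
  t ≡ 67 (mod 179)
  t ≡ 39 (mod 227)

22298926678

The moduli are pairwise coprime; N = 53·101·173·179·227 = 37628961677.
N/53 = 709980409; 709980409 ≡ 41 (mod 53); 41·22 ≡ 1, so inverse 22.
N/101 = 372563977; 372563977 ≡ 25 (mod 101); 25·97 ≡ 1, so inverse 97.
N/173 = 217508449; 217508449 ≡ 47 (mod 173); 47·81 ≡ 1, so inverse 81.
N/179 = 210217663; 210217663 ≡ 63 (mod 179); 63·54 ≡ 1, so inverse 54.
N/227 = 165766351; 165766351 ≡ 55 (mod 227); 55·194 ≡ 1, so inverse 194.
t ≡ 33·709980409·22 + 26·372563977·97 + 161·217508449·81 + 67·210217663·54 + 39·165766351·194 = 6306335526737.
6306335526737 mod 37628961677 = 22298926678.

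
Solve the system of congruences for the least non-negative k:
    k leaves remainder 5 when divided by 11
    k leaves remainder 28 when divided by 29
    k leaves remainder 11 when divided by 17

2986

The moduli are pairwise coprime; N = 11·29·17 = 5423.
N/11 = 493; 493 ≡ 9 (mod 11); 9·5 ≡ 1, so inverse 5.
N/29 = 187; 187 ≡ 13 (mod 29); 13·9 ≡ 1, so inverse 9.
N/17 = 319; 319 ≡ 13 (mod 17); 13·4 ≡ 1, so inverse 4.
k ≡ 5·493·5 + 28·187·9 + 11·319·4 = 73485.
73485 mod 5423 = 2986.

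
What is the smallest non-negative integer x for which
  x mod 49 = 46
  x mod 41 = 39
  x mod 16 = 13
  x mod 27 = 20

250877

The moduli are pairwise coprime; N = 49·41·16·27 = 867888.
N/49 = 17712; 17712 ≡ 23 (mod 49); 23·32 ≡ 1, so inverse 32.
N/41 = 21168; 21168 ≡ 12 (mod 41); 12·24 ≡ 1, so inverse 24.
N/16 = 54243; 54243 ≡ 3 (mod 16); 3·11 ≡ 1, so inverse 11.
N/27 = 32144; 32144 ≡ 14 (mod 27); 14·2 ≡ 1, so inverse 2.
x ≡ 46·17712·32 + 39·21168·24 + 13·54243·11 + 20·32144·2 = 54927821.
54927821 mod 867888 = 250877.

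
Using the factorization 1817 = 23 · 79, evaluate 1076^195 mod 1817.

Mod 23: 1076 ≡ 18; by Fermat, exponent reduces to 195 mod 22 = 19; 18^19 ≡ 16 (mod 23).
Mod 79: 1076 ≡ 49; by Fermat, exponent reduces to 195 mod 78 = 39; 49^39 ≡ 1 (mod 79).
Combine by CRT: x ≡ 16 (mod 23), x ≡ 1 (mod 79) ⇒ x ≡ 1028 (mod 1817).

1028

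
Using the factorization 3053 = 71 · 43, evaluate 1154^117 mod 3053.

Mod 71: 1154 ≡ 18; by Fermat, exponent reduces to 117 mod 70 = 47; 18^47 ≡ 60 (mod 71).
Mod 43: 1154 ≡ 36; by Fermat, exponent reduces to 117 mod 42 = 33; 36^33 ≡ 1 (mod 43).
Combine by CRT: x ≡ 60 (mod 71), x ≡ 1 (mod 43) ⇒ x ≡ 1764 (mod 3053).

1764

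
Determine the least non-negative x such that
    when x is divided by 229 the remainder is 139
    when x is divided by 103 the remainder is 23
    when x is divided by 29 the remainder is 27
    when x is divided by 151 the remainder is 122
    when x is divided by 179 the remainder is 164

17400905204

From x ≡ 139 (mod 229) write x = 139 + 229t. Substituting into x ≡ 23 (mod 103) gives 229t ≡ 90 (mod 103), and since 23⁻¹ ≡ 9 (mod 103), t ≡ 89. Hence x ≡ 139 + 229·89 = 20520 (mod 23587).
From x ≡ 20520 (mod 23587) write x = 20520 + 23587t. Substituting into x ≡ 27 (mod 29) gives 23587t ≡ 10 (mod 29), and since 10⁻¹ ≡ 3 (mod 29), t ≡ 1. Hence x ≡ 20520 + 23587·1 = 44107 (mod 684023).
From x ≡ 44107 (mod 684023) write x = 44107 + 684023t. Substituting into x ≡ 122 (mod 151) gives 684023t ≡ 107 (mod 151), and since 144⁻¹ ≡ 43 (mod 151), t ≡ 71. Hence x ≡ 44107 + 684023·71 = 48609740 (mod 103287473).
From x ≡ 48609740 (mod 103287473) write x = 48609740 + 103287473t. Substituting into x ≡ 164 (mod 179) gives 103287473t ≡ 22 (mod 179), and since 177⁻¹ ≡ 89 (mod 179), t ≡ 168. Hence x ≡ 48609740 + 103287473·168 = 17400905204 (mod 18488457667).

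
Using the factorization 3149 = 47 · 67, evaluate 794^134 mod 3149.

1306

Mod 47: 794 ≡ 42; by Fermat, exponent reduces to 134 mod 46 = 42; 42^42 ≡ 37 (mod 47).
Mod 67: 794 ≡ 57; by Fermat, exponent reduces to 134 mod 66 = 2; 57^2 ≡ 33 (mod 67).
Combine by CRT: x ≡ 37 (mod 47), x ≡ 33 (mod 67) ⇒ x ≡ 1306 (mod 3149).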